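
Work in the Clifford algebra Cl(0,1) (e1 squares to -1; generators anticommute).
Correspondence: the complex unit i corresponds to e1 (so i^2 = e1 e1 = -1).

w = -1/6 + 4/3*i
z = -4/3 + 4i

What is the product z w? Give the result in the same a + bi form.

In blades: z = -4/3 + 4*e1, w = -1/6 + 4/3*e1.
Distribute z over w term by term (generator squares from the signature, products reordered to ascending indices): (-4/3)*w = 2/9 - 16/9*e1; (4*e1)*w = -16/3 - 2/3*e1.
Sum: -46/9 - 22/9*e1; translating back through the correspondence:
Answer: -46/9 - 22/9*i


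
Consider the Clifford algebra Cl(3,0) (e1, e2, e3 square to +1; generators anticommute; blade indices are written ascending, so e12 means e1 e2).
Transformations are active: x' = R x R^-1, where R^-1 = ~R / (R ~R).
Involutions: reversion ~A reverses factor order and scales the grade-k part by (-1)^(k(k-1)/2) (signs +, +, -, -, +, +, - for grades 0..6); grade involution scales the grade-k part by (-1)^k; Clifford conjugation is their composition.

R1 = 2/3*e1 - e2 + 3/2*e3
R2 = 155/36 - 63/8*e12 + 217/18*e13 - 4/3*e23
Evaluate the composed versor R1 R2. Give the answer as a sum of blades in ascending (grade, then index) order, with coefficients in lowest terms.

Distribute over the terms of R1 (each basis-blade product reordered to ascending indices, repeated generators contracted through their squares):
(2/3*e1) R2 = 155/54*e1 - 21/4*e2 + 217/27*e3 - 8/9*e123
(-e2) R2 = -63/8*e1 - 155/36*e2 + 4/3*e3 + 217/18*e123
(3/2*e3) R2 = -217/12*e1 + 2*e2 + 155/24*e3 - 189/16*e123
Summing the partial products and collecting blades:
Answer: -4987/216*e1 - 68/9*e2 + 3419/216*e3 - 31/48*e123


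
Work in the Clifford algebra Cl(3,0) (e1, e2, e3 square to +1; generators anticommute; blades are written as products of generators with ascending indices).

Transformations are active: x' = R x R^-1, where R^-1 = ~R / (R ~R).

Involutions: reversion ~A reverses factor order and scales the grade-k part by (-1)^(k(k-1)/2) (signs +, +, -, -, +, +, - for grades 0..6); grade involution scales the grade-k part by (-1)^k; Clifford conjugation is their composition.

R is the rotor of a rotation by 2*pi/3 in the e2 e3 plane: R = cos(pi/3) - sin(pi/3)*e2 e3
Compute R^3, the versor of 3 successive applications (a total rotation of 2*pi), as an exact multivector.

Half-angle bookkeeping: 3 applications in e2 e3 add up to rotor phase 3*pi/3 = pi, so R^3 = cos(pi) - sin(pi)*e2 e3.
cos(pi) = -1 and sin(pi) = 0, so R^3 = -1. The total rotation 2*pi is 1 full turn, so every vector returns to itself, yet the rotor is -1, on the OTHER sheet of the double cover (an odd number of 2*pi turns).
Answer: -1


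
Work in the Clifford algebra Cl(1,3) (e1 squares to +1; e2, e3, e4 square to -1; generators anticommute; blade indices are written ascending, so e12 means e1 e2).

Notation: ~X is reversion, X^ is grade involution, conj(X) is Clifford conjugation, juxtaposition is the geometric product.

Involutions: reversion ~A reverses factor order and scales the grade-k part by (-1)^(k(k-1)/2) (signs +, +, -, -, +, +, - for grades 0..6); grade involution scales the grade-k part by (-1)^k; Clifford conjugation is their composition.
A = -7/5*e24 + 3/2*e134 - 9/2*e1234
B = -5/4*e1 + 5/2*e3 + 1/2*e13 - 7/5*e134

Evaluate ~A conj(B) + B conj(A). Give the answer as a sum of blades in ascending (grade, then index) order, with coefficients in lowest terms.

first term: -21/10 + 63/10*e2 + 3/4*e4 + 15/4*e14 - 9/4*e24 - 15/8*e34 - 49/25*e123 + 13*e124 + 73/8*e234 + 7/10*e1234
second term: 21/10 - 63/10*e2 + 3/4*e4 + 15/4*e14 + 9/4*e24 - 15/8*e34 + 49/25*e123 + 19/2*e124 + 17/8*e234 - 7/10*e1234
Answer: 3/2*e4 + 15/2*e14 - 15/4*e34 + 45/2*e124 + 45/4*e234


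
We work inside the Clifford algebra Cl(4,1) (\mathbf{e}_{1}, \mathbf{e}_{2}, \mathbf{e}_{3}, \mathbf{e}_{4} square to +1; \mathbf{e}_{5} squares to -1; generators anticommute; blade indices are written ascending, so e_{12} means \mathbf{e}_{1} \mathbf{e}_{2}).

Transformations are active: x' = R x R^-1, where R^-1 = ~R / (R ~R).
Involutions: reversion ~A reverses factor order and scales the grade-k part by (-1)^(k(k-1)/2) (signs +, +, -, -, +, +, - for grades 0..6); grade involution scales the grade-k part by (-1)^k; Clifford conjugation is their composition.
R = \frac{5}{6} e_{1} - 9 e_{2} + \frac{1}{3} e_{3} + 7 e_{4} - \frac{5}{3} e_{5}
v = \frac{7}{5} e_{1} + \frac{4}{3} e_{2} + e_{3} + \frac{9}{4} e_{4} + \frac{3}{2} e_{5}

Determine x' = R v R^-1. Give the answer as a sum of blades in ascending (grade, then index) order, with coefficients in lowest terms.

~R = \frac{5}{6} e_{1} - 9 e_{2} + \frac{1}{3} e_{3} + 7 e_{4} - \frac{5}{3} e_{5}, and R ~R = \frac{4609}{36}, so R^-1 = ~R / (\frac{4609}{36}).
R v = \frac{31}{4} + \frac{617}{45} e_{12} + \frac{11}{30} e_{13} - \frac{317}{40} e_{14} + \frac{43}{12} e_{15} - \frac{85}{9} e_{23} - \frac{355}{12} e_{24} - \frac{203}{18} e_{25} - \frac{25}{4} e_{34} + \frac{13}{6} e_{35} + \frac{57}{4} e_{45}
Answer: -\frac{29938}{23045} e_{1} - \frac{33502}{13827} e_{2} - \frac{4423}{4609} e_{3} - \frac{25857}{18436} e_{4} - \frac{15687}{9218} e_{5}


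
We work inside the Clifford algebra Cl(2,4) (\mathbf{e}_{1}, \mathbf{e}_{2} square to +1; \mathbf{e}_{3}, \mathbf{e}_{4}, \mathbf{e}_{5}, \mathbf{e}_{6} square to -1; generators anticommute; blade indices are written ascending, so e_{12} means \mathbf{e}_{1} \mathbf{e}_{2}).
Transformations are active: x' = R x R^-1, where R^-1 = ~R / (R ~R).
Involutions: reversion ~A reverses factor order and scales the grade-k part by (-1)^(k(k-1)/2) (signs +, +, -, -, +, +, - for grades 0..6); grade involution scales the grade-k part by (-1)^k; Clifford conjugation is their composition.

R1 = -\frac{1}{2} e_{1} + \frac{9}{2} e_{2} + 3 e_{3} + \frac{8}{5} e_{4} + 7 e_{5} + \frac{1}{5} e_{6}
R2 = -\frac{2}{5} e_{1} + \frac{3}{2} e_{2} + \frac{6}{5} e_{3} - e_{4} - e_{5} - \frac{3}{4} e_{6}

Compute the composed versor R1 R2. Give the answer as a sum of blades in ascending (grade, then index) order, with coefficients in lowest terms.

Distribute over the terms of R1 (each basis-blade product reordered to ascending indices, repeated generators contracted through their squares):
(-\frac{1}{2} e_{1}) R2 = \frac{1}{5} - \frac{3}{4} e_{12} - \frac{3}{5} e_{13} + \frac{1}{2} e_{14} + \frac{1}{2} e_{15} + \frac{3}{8} e_{16}
(\frac{9}{2} e_{2}) R2 = \frac{27}{4} + \frac{9}{5} e_{12} + \frac{27}{5} e_{23} - \frac{9}{2} e_{24} - \frac{9}{2} e_{25} - \frac{27}{8} e_{26}
(3 e_{3}) R2 = -\frac{18}{5} + \frac{6}{5} e_{13} - \frac{9}{2} e_{23} - 3 e_{34} - 3 e_{35} - \frac{9}{4} e_{36}
(\frac{8}{5} e_{4}) R2 = \frac{8}{5} + \frac{16}{25} e_{14} - \frac{12}{5} e_{24} - \frac{48}{25} e_{34} - \frac{8}{5} e_{45} - \frac{6}{5} e_{46}
(7 e_{5}) R2 = 7 + \frac{14}{5} e_{15} - \frac{21}{2} e_{25} - \frac{42}{5} e_{35} + 7 e_{45} - \frac{21}{4} e_{56}
(\frac{1}{5} e_{6}) R2 = \frac{3}{20} + \frac{2}{25} e_{16} - \frac{3}{10} e_{26} - \frac{6}{25} e_{36} + \frac{1}{5} e_{46} + \frac{1}{5} e_{56}
Summing the partial products and collecting blades:
Answer: \frac{121}{10} + \frac{21}{20} e_{12} + \frac{3}{5} e_{13} + \frac{57}{50} e_{14} + \frac{33}{10} e_{15} + \frac{91}{200} e_{16} + \frac{9}{10} e_{23} - \frac{69}{10} e_{24} - 15 e_{25} - \frac{147}{40} e_{26} - \frac{123}{25} e_{34} - \frac{57}{5} e_{35} - \frac{249}{100} e_{36} + \frac{27}{5} e_{45} - e_{46} - \frac{101}{20} e_{56}


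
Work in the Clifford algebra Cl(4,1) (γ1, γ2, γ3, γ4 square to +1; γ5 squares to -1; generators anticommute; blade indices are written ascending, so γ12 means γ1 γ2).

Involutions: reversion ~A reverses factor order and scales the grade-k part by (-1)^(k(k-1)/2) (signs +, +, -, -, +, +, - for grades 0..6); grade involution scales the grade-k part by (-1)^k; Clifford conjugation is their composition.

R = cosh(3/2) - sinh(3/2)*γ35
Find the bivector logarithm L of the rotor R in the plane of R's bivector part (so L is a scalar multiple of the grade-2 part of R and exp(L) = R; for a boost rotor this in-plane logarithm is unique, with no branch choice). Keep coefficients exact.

The scalar part of R is cosh(3/2), giving the rapidity magnitude (cosh is even); the bivector part supplies orientation, its quotient by sinh of the rapidity is the plane, and L = rapidity * plane — unique in that plane, since flipping both signs leaves L unchanged.
Concretely: cosh(rapidity) = cosh(3/2) gives rapidity = ±3/2, and since rapidity/sinh(rapidity) is even the sign is immaterial: L = (rapidity/sinh(rapidity)) * <R>_2 = (3/(2*sinh(3/2))) * <R>_2.
Answer: -3/2*γ35


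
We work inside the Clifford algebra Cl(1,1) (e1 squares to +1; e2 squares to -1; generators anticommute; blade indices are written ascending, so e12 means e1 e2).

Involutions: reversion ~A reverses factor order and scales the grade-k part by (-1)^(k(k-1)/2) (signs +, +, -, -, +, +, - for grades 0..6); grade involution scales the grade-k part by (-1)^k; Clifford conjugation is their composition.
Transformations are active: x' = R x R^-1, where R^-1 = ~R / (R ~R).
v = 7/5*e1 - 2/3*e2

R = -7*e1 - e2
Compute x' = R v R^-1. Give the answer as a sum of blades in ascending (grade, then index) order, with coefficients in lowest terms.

~R = -7*e1 - e2, and R ~R = 48, so R^-1 = ~R / (48).
R v = -157/15 + 91/15*e12
Answer: 119/72*e1 + 397/360*e2


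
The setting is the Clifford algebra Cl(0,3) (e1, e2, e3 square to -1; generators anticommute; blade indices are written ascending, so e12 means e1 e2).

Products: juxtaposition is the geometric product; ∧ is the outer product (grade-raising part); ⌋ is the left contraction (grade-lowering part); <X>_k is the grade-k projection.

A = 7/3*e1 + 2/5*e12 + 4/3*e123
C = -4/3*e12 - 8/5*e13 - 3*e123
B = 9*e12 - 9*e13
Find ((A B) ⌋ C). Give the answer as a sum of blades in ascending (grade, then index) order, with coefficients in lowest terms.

step 1: -18/5 - 33*e2 + 9*e3 - 18/5*e23
step 2: 94/5*e1 + 159/5*e12 + 2619/25*e13 + 54/5*e123
Answer: 94/5*e1 + 159/5*e12 + 2619/25*e13 + 54/5*e123


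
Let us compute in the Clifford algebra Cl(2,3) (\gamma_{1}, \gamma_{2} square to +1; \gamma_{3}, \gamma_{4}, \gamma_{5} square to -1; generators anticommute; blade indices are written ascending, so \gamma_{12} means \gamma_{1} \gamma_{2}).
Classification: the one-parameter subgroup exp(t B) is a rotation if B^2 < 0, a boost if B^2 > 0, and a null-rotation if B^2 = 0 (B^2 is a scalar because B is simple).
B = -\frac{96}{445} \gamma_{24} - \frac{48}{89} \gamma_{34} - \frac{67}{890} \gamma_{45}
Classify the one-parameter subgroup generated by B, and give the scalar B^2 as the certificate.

B^2 term by term: the squares give (-\frac{96}{445})^2*(\gamma_{24})^2 + (-\frac{48}{89})^2*(\gamma_{34})^2 + (-\frac{67}{890})^2*(\gamma_{45})^2 = \frac{9216}{198025}*(+1) + \frac{2304}{7921}*(-1) + \frac{4489}{792100}*(-1) = -\frac{1}{4} (each basis 2-blade squares to minus the product of its generators' squares); cross terms between blades sharing an index anticommute and cancel. So B^2 = -\frac{1}{4}.
Answer: rotation, certificate B^2 = -\frac{1}{4}. Note: conjugating B changes its blade decomposition but never the scalar B^2 = -\frac{1}{4}, whose sign settles the classification.


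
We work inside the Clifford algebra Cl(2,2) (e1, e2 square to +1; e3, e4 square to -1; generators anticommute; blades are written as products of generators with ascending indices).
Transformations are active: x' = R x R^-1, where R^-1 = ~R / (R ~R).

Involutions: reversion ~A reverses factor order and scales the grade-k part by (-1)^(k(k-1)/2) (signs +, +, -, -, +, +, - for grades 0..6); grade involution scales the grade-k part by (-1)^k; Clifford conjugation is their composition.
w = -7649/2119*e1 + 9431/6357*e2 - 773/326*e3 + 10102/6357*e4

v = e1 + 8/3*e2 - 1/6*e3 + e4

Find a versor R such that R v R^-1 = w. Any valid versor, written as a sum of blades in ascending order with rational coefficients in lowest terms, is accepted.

Key observation: q(v) = q(w) = 85/12 (sandwiches preserve the norm), so R = v + w = -5530/2119*e1 + 26383/6357*e2 - 1241/489*e3 + 16459/6357*e4 works whenever it is invertible — the component of v along it is kept and (v - w)/2 reverses, sending v to w.
Answer: -5530/2119*e1 + 26383/6357*e2 - 1241/489*e3 + 16459/6357*e4


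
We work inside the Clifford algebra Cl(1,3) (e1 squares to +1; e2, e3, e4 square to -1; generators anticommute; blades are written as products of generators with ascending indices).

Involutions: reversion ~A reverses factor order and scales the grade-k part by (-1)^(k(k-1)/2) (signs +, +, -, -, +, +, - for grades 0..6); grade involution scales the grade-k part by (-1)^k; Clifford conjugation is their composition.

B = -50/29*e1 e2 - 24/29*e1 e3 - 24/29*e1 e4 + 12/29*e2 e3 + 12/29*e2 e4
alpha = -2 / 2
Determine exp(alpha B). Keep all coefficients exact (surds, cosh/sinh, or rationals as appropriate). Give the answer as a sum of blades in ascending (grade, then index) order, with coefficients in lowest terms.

B^2 term by term: the squares give (-50/29)^2*(e1 e2)^2 + (-24/29)^2*(e1 e3)^2 + (-24/29)^2*(e1 e4)^2 + (12/29)^2*(e2 e3)^2 + (12/29)^2*(e2 e4)^2 = 2500/841*(+1) + 576/841*(+1) + 576/841*(+1) + 144/841*(-1) + 144/841*(-1) = 4 (each basis 2-blade squares to minus the product of its generators' squares); cross terms between blades sharing an index anticommute and cancel; the commuting (index-disjoint) pairs give grade-4 terms 2*c*c'*(blade product), which cancel blade by blade — e1 e2 e3 e4: 576/841 - 576/841 = 0 — confirming B is simple. So B^2 = 4.
B^2 = 4 — a positive square means the series sums to a boost: l = 2, alpha*l = -2, so exp(alpha B) = cosh(-2) + (sinh(-2)/2)*B = cosh(2) + (-sinh(2)/2)*B.
Answer: cosh(2) + 25*sinh(2)/29*e1 e2 + 12*sinh(2)/29*e1 e3 + 12*sinh(2)/29*e1 e4 - 6*sinh(2)/29*e2 e3 - 6*sinh(2)/29*e2 e4


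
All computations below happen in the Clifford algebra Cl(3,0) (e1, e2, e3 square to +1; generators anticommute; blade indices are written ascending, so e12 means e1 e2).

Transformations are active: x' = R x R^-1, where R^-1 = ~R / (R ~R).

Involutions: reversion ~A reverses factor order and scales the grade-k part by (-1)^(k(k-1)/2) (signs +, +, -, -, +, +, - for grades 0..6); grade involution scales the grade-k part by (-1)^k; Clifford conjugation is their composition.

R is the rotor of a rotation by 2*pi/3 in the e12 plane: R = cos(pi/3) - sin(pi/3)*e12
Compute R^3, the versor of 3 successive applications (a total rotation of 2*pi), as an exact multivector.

Half-angle bookkeeping: 3 applications in e12 add up to rotor phase 3*pi/3 = pi, so R^3 = cos(pi) - sin(pi)*e12.
cos(pi) = -1 and sin(pi) = 0, so R^3 = -1. The total rotation 2*pi is 1 full turn, so every vector returns to itself, yet the rotor is -1, on the OTHER sheet of the double cover (an odd number of 2*pi turns).
Answer: -1


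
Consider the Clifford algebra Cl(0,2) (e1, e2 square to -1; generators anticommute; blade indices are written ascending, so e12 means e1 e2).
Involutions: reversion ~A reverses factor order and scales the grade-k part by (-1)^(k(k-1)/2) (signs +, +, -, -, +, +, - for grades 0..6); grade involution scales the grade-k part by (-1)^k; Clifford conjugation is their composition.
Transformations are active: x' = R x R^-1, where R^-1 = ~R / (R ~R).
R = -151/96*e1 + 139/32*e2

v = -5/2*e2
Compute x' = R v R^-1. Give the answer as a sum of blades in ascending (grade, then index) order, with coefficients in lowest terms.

~R = -151/96*e1 + 139/32*e2, and R ~R = -98345/4608, so R^-1 = ~R / (-98345/4608).
R v = 695/64 + 755/192*e12
Answer: 62967/39338*e1 - 37772/19669*e2


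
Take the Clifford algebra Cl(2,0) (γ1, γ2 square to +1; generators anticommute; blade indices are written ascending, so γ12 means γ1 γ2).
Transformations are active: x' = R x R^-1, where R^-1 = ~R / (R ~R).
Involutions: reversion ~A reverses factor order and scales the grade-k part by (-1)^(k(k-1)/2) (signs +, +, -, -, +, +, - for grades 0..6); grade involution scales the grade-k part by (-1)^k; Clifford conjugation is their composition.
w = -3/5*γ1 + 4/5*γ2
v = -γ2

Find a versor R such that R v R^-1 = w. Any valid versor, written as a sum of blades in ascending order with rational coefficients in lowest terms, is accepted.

A norm check does it: q(v) = q(w) = 1, hence R = v + w = -3/5*γ1 - 1/5*γ2 realises the map — parallel part kept, (v - w)/2 negated, v carried to w.
Answer: -3/5*γ1 - 1/5*γ2


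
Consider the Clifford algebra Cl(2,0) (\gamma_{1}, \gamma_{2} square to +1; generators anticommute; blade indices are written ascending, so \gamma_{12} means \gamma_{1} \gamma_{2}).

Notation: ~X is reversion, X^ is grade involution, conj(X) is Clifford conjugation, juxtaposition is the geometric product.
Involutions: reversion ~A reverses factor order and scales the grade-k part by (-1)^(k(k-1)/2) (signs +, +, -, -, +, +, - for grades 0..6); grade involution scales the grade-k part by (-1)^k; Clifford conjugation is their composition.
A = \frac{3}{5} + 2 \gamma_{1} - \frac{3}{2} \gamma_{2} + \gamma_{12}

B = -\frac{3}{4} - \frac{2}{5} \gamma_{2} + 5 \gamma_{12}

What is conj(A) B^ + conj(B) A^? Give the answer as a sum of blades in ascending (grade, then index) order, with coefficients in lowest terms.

first term: \frac{103}{20} - \frac{32}{5} \gamma_{1} - \frac{2177}{200} \gamma_{2} + \frac{59}{20} \gamma_{12}
second term: \frac{103}{20} - \frac{32}{5} \gamma_{1} - \frac{2177}{200} \gamma_{2} - \frac{59}{20} \gamma_{12}
Answer: \frac{103}{10} - \frac{64}{5} \gamma_{1} - \frac{2177}{100} \gamma_{2}


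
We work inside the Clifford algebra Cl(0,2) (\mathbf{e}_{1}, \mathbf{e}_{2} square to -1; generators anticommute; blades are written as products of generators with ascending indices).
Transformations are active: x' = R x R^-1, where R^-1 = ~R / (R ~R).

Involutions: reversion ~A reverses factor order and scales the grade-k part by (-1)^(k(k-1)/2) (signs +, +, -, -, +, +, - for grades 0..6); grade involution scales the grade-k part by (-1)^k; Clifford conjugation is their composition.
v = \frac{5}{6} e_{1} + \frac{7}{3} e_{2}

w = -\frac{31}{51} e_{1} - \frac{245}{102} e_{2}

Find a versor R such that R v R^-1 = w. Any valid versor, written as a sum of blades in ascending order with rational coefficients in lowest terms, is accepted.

Key observation: q(v) = q(w) = -\frac{221}{36} (sandwiches preserve the norm), so R = v + w = \frac{23}{102} e_{1} - \frac{7}{102} e_{2} works whenever it is invertible — the component of v along it is kept and (v - w)/2 reverses, sending v to w.
Answer: \frac{23}{102} e_{1} - \frac{7}{102} e_{2}


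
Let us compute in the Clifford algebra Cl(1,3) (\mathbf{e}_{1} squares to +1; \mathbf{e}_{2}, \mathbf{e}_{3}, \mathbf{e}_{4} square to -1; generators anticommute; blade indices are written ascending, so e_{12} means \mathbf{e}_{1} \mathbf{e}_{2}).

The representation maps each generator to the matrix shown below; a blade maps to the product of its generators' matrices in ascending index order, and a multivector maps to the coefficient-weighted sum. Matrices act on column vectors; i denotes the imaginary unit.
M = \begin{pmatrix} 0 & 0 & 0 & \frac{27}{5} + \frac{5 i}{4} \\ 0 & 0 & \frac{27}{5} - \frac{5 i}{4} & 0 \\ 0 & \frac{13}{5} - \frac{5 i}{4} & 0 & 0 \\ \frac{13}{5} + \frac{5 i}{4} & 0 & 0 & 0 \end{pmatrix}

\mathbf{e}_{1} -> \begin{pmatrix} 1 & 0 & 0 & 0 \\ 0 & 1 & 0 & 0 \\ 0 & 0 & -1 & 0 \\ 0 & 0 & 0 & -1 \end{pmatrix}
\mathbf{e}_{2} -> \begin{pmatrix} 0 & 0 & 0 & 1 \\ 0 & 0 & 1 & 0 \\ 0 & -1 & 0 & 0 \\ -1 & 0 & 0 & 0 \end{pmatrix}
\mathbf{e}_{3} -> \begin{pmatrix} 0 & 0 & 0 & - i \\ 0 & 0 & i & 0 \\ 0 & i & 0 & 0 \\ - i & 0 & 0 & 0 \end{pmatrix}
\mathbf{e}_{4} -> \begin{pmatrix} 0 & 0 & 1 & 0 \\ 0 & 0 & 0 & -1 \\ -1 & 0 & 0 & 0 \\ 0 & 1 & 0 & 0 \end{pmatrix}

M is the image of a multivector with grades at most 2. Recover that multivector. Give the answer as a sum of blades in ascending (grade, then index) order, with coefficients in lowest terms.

Method: the blade images are trace-orthogonal — tr(rho(e_A) rho(e_B)^-1) = 4 if A = B and 0 otherwise — and rho(e_A)^-1 = (e_A)^2 * rho(e_A) with (e_A)^2 = +1 or -1, so the coefficient of e_A in the preimage is (e_A)^2 * tr(M rho(e_A))/4.
Nonzero projections over blades of grade <= 2: e_{2}: (e_{2})^2 = -1, tr(M rho(e_{2})) = - \frac{28}{5}, coefficient \frac{7}{5}; e_{3}: (e_{3})^2 = -1, tr(M rho(e_{3})) = 5, coefficient -\frac{5}{4}; e_{12}: (e_{12})^2 = +1, tr(M rho(e_{12})) = 16, coefficient 4. Every other blade of grade <= 2 projects to 0.
Answer: \frac{7}{5} e_{2} - \frac{5}{4} e_{3} + 4 e_{12}


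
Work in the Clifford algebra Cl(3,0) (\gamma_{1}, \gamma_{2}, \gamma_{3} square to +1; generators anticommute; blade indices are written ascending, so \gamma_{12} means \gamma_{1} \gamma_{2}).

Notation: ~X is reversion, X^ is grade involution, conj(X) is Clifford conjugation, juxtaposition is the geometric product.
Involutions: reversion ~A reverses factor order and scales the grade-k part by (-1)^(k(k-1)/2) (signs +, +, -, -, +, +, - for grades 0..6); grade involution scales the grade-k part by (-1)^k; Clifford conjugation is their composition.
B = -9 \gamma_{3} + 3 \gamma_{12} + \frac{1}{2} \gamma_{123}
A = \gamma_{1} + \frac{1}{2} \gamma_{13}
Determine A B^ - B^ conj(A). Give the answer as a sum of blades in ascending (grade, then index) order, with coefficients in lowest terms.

first term: \frac{9}{2} \gamma_{1} + \frac{11}{4} \gamma_{2} + 9 \gamma_{13} + \gamma_{23}
second term: \frac{9}{2} \gamma_{1} + \frac{13}{4} \gamma_{2} + 9 \gamma_{13} + 2 \gamma_{23}
Answer: -\frac{1}{2} \gamma_{2} - \gamma_{23}


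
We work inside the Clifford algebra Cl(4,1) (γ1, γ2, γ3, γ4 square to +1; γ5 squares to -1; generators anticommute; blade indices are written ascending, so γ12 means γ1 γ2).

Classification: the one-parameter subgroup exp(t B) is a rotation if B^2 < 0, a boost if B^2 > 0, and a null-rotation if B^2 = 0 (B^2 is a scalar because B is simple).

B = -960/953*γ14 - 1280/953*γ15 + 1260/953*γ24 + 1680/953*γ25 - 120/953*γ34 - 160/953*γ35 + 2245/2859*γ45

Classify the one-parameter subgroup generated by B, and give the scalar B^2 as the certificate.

B^2 term by term: the squares give (-960/953)^2*(γ14)^2 + (-1280/953)^2*(γ15)^2 + (1260/953)^2*(γ24)^2 + (1680/953)^2*(γ25)^2 + (-120/953)^2*(γ34)^2 + (-160/953)^2*(γ35)^2 + (2245/2859)^2*(γ45)^2 = 921600/908209*(-1) + 1638400/908209*(+1) + 1587600/908209*(-1) + 2822400/908209*(+1) + 14400/908209*(-1) + 25600/908209*(+1) + 5040025/8173881*(+1) = 25/9 (each basis 2-blade squares to minus the product of its generators' squares); cross terms between blades sharing an index anticommute and cancel; the commuting (index-disjoint) pairs give grade-4 terms 2*c*c'*(blade product), which cancel blade by blade — γ1245: 3225600/908209 - 3225600/908209 = 0; γ1345: -307200/908209 + 307200/908209 = 0; γ2345: 403200/908209 - 403200/908209 = 0 — confirming B is simple. So B^2 = 25/9.
Answer: boost, certificate B^2 = 25/9. The class reads off the invariant scalar 25/9 directly.


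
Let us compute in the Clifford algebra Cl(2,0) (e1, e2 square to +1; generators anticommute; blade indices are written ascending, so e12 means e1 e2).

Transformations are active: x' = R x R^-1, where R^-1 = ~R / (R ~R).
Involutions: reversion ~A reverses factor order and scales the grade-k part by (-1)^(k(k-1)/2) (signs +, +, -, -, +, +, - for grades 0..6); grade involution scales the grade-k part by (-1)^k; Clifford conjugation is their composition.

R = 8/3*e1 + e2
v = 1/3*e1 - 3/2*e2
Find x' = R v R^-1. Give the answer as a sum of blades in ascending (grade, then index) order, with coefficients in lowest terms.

~R = 8/3*e1 + e2, and R ~R = 73/9, so R^-1 = ~R / (73/9).
R v = -11/18 - 13/3*e12
Answer: -161/219*e1 + 197/146*e2


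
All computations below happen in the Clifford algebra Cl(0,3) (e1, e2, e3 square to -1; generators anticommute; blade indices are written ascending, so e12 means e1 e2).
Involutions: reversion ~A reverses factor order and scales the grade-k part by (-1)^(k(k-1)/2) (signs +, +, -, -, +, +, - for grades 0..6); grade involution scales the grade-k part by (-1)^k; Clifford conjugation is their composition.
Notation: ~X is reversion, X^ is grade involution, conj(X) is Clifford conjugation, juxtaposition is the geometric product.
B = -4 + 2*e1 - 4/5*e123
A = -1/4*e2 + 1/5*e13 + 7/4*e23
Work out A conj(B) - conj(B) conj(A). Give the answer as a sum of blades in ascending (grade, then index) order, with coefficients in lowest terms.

first term: 7/5*e1 + 21/25*e2 - 2/5*e3 - 1/2*e12 - 3/5*e13 - 7*e23 - 7/2*e123
second term: -7/5*e1 - 21/25*e2 - 2/5*e3 - 1/2*e12 + 3/5*e13 + 7*e23 + 7/2*e123
Answer: 14/5*e1 + 42/25*e2 - 6/5*e13 - 14*e23 - 7*e123


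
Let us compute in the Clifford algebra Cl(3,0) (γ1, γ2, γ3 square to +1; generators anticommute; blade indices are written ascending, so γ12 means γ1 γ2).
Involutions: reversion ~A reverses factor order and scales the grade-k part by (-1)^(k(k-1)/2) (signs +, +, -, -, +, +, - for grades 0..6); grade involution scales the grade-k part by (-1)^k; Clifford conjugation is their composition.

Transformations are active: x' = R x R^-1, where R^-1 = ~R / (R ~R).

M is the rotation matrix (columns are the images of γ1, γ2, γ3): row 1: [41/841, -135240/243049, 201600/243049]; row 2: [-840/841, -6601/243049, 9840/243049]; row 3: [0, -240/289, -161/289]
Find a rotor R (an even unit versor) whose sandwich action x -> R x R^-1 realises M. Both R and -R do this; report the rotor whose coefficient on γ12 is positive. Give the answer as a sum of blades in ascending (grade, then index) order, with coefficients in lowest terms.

Method: write R = a + b12*γ12 + b13*γ13 + b23*γ23 with a^2 + b12^2 + b13^2 + b23^2 = 1 (so R^-1 = ~R). Expanding the columns R e_j ~R gives tr M = 4a^2 - 1 and, from the antisymmetric part, M21 - M12 = -4a*b12, M13 - M31 = 4a*b13, M32 - M23 = -4a*b23.
Here tr M = -130153/243049, so a^2 = (1 + tr M)/4 = 28224/243049 and a = ±168/493. Taking a = 168/493: M21 - M12 = -107520/243049, M13 - M31 = 201600/243049, M32 - M23 = -211680/243049, giving b12 = 160/493, b13 = 300/493, b23 = 315/493, i.e. R = 168/493 + 160/493*γ12 + 300/493*γ13 + 315/493*γ23.
Its γ12 coefficient is already positive.
Answer: 168/493 + 160/493*γ12 + 300/493*γ13 + 315/493*γ23. Recall the cover is two-to-one: with M of trace -130153/243049, both preimages act alike, and the stated γ12 sign chooses the sheet.


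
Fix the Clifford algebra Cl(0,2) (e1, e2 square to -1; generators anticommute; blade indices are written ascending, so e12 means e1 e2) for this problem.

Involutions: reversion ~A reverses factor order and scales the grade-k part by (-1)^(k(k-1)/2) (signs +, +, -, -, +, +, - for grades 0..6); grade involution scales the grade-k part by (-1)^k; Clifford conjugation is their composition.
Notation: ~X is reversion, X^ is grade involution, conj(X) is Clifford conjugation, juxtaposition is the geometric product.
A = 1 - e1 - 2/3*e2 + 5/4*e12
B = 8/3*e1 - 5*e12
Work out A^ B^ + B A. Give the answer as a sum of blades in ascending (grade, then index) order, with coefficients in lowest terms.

first term: 107/12 - 6*e1 + 5/3*e2 - 29/9*e12
second term: 107/12 - 2/3*e1 + 5/3*e2 - 61/9*e12
Answer: 107/6 - 20/3*e1 + 10/3*e2 - 10*e12


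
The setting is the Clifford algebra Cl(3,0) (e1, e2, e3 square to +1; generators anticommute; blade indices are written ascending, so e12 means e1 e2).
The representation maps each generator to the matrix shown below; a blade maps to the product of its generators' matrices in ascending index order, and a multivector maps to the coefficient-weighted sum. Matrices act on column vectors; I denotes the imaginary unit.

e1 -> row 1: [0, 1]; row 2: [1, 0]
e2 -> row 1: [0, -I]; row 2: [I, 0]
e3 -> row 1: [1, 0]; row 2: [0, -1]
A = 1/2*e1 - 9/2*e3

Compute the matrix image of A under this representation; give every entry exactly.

M = (1/2)*rho(e1) + (-9/2)*rho(e3), summed entrywise:
Answer: row 1: [-9/2, 1/2]; row 2: [1/2, 9/2]


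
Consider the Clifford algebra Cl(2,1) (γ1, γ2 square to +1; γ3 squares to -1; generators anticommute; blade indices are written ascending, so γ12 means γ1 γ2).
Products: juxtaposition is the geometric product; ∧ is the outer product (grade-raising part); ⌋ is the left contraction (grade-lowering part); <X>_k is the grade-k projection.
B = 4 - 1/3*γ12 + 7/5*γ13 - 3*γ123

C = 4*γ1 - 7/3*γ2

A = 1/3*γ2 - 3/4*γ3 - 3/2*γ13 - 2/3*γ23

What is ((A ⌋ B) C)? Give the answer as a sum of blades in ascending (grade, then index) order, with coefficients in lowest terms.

step 1: -21/10 + 191/180*γ1 - 9/2*γ2 - 9/4*γ12 + γ13
step 2: 1327/90 - 63/20*γ1 + 139/10*γ2 - 4*γ3 + 8383/540*γ12 + 7/3*γ123
Answer: 1327/90 - 63/20*γ1 + 139/10*γ2 - 4*γ3 + 8383/540*γ12 + 7/3*γ123


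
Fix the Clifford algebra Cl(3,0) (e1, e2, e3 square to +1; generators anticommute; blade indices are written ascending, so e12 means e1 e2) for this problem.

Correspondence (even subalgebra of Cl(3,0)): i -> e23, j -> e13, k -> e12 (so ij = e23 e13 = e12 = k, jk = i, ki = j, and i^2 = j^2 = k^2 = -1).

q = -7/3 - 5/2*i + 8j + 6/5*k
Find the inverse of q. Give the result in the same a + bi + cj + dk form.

In blades: q = -7/3 + 6/5*e12 + 8*e13 - 5/2*e23.
With qbar = -7/3 - 6/5*e12 - 8*e13 + 5/2*e23 (scalar fixed, mapped units negated), q qbar = 69421/900 (the sum of squared coefficients), so q^-1 = qbar / (69421/900) = -2100/69421 - 1080/69421*e12 - 7200/69421*e13 + 2250/69421*e23; translating back:
Answer: -2100/69421 + 2250/69421*i - 7200/69421*j - 1080/69421*k


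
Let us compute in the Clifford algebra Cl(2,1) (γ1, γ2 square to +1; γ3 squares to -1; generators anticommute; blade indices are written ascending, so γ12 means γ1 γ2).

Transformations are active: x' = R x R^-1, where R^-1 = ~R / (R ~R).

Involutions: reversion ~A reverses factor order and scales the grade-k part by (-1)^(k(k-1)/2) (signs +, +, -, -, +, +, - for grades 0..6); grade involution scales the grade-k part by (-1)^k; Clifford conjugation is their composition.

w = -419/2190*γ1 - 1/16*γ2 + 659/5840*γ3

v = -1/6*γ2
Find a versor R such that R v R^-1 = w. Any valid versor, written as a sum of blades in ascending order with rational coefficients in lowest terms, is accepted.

Take R = v + w = -419/2190*γ1 - 11/48*γ2 + 659/5840*γ3. Because q(v) = q(w) = 1/36, conjugation by R sends v exactly to w.
Answer: -419/2190*γ1 - 11/48*γ2 + 659/5840*γ3


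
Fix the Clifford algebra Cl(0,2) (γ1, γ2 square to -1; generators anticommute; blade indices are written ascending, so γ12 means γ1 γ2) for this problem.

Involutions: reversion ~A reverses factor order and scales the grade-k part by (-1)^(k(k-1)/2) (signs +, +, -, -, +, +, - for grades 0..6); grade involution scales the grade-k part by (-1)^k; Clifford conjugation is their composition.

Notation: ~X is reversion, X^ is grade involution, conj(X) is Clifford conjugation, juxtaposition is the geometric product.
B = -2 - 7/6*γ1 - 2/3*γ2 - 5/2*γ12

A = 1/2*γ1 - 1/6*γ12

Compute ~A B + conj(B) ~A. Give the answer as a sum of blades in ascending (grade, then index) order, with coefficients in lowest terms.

first term: 1 - 8/9*γ1 + 19/18*γ2 - 2/3*γ12
second term: -1 - 8/9*γ1 + 19/18*γ2 - 2/3*γ12
Answer: -16/9*γ1 + 19/9*γ2 - 4/3*γ12


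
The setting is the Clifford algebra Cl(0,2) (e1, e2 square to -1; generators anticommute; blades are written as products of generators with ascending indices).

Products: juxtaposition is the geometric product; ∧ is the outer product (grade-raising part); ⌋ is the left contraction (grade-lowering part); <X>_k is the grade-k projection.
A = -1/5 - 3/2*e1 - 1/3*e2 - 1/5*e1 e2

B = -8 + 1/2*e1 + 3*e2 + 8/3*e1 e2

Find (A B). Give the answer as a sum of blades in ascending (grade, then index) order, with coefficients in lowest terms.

step 1: 233/60 + 209/18*e1 + 179/30*e2 - 49/15*e1 e2
Answer: 233/60 + 209/18*e1 + 179/30*e2 - 49/15*e1 e2


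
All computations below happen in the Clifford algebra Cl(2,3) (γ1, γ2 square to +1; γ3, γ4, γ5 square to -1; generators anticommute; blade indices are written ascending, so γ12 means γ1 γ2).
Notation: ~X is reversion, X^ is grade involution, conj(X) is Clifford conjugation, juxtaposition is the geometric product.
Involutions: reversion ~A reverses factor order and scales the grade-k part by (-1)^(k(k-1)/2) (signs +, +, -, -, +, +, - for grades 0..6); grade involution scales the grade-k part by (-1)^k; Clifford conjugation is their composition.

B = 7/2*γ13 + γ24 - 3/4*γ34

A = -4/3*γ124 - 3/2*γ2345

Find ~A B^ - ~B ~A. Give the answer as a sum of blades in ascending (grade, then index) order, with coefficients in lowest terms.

first term: 4/3*γ1 - 9/8*γ25 + 3/2*γ35 - γ123 - 14/3*γ234 + 21/4*γ1245
second term: -4/3*γ1 + 9/8*γ25 - 3/2*γ35 - γ123 - 14/3*γ234 + 21/4*γ1245
Answer: 8/3*γ1 - 9/4*γ25 + 3*γ35


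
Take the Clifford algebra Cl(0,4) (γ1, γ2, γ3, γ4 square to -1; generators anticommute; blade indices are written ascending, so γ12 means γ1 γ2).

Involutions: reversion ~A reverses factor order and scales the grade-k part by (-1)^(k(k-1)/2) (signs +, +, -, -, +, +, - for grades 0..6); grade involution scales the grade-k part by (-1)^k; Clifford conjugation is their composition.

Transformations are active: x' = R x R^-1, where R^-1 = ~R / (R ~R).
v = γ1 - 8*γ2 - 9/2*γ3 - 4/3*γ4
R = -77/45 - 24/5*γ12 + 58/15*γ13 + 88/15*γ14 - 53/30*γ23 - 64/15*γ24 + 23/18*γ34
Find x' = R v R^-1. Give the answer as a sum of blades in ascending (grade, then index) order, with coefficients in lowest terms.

~R = -77/45 + 24/5*γ12 - 58/15*γ13 - 88/15*γ14 + 53/30*γ23 + 64/15*γ24 - 23/18*γ34, and R ~R = 79619/810, so R^-1 = ~R / (79619/810).
R v = -134/9*γ1 - 19/4*γ2 + 7399/270*γ3 + 19727/540*γ4 + 1523/30*γ123 + 736/15*γ124 + 2027/90*γ134 - 406/15*γ234
Answer: -4623/773*γ1 - 1847/773*γ2 - 29917/4638*γ3 - 1535/773*γ4


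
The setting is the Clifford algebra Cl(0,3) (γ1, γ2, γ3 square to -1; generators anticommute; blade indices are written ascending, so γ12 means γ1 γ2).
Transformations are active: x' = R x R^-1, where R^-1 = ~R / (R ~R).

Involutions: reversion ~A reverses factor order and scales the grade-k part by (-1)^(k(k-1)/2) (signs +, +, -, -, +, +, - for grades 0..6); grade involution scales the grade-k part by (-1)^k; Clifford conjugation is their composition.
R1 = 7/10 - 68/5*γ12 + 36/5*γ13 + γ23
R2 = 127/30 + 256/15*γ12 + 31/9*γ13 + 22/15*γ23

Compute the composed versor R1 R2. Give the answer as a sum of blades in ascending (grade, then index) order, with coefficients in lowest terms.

Distribute over the terms of R1 (each basis-blade product reordered to ascending indices, repeated generators contracted through their squares):
(7/10) R2 = 889/300 + 896/75*γ12 + 217/90*γ13 + 77/75*γ23
(-68/5*γ12) R2 = 17408/75 - 4318/75*γ12 + 1496/75*γ13 - 2108/45*γ23
(36/5*γ13) R2 = -124/5 + 264/25*γ12 + 762/25*γ13 - 3072/25*γ23
(γ23) R2 = -22/15 - 31/9*γ12 + 256/15*γ13 + 127/30*γ23
Summing the partial products and collecting blades:
Answer: 62641/300 - 1733/45*γ12 + 31457/450*γ13 - 74009/450*γ23


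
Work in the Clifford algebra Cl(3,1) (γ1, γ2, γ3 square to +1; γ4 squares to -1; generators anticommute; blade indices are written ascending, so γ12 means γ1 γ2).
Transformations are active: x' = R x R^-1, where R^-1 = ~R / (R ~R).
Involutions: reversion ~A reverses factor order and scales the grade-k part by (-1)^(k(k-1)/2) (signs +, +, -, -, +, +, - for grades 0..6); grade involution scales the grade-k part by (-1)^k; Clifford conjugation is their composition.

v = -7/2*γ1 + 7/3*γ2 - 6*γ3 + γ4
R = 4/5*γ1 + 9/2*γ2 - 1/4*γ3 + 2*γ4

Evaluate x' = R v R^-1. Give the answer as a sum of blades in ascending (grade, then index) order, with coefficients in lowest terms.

~R = 4/5*γ1 + 9/2*γ2 - 1/4*γ3 + 2*γ4, and R ~R = 6781/400, so R^-1 = ~R / (6781/400).
R v = 36/5 + 1057/60*γ12 - 227/40*γ13 + 39/5*γ14 - 317/12*γ23 - 1/6*γ24 + 47/4*γ34
Answer: 56683/13562*γ1 + 30293/20343*γ2 + 39246/6781*γ3 + 4739/6781*γ4


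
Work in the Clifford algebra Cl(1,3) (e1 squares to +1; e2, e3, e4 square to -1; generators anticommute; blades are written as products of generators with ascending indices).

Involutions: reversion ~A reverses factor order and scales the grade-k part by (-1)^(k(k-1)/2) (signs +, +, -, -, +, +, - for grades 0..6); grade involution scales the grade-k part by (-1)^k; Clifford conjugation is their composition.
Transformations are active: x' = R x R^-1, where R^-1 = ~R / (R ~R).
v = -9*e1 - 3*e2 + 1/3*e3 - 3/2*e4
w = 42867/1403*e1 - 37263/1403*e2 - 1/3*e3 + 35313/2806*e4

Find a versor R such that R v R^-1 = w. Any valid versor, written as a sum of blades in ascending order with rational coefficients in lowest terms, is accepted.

Take R = v + w = 30240/1403*e1 - 41472/1403*e2 + 15552/1403*e4. Because q(v) = q(w) = 2507/36, conjugation by R sends v exactly to w.
Answer: 30240/1403*e1 - 41472/1403*e2 + 15552/1403*e4


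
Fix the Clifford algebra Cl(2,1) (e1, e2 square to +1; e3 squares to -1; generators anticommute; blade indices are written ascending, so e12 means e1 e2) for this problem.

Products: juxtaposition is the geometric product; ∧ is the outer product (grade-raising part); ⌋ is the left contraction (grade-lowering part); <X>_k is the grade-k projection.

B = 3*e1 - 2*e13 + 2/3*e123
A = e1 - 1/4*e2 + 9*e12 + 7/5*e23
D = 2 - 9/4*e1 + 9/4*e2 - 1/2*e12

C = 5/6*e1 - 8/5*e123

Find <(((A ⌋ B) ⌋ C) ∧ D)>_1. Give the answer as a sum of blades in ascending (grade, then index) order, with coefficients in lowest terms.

step 1: 3 + 14/15*e1 - 8*e3 + 1/6*e13 + 2/3*e23
step 2: 7/9 + 43/30*e1 + 4/15*e2 - 64/5*e12 - 112/75*e23 - 24/5*e123
step 3: 14/9 + 67/60*e1 + 137/60*e2 - 7979/360*e12 - 224/75*e23 - 156/25*e123
step 4: 67/60*e1 + 137/60*e2
Answer: 67/60*e1 + 137/60*e2


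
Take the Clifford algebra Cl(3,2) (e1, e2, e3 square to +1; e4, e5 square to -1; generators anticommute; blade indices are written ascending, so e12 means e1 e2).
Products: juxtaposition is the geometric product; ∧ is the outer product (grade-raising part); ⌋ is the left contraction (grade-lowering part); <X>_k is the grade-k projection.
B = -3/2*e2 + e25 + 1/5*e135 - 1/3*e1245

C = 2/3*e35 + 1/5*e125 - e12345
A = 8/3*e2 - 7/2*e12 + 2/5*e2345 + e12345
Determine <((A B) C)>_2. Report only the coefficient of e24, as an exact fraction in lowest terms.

step 1: -4 + 21/4*e1 - 1/3*e3 + 8/3*e5 - 2/15*e13 - 7/2*e15 - 1/5*e24 + 2/5*e34 - 7/6*e45 - 2/25*e124 + e134 + 8/9*e145 + 7/10*e235 + 3/5*e345 - 8/15*e1235 + 3/2*e1345
step 2: 8/3*e2 + 376/225*e3 + 2/15*e4 - 2/9*e5 - 13/45*e12 - 329/150*e13 - 17/10*e14 - 4/45*e15 + 8/9*e23 - 8/45*e24 + 1/20*e25 + 7/9*e34 - 206/75*e35 - 94/375*e45 - 7/6*e123 + 7/30*e124 - 6/5*e125 - 16/27*e134 + 33/10*e135 - 47/75*e145 - 19/5*e234 - 2/75*e235 + 2/15*e245 + 191/75*e1234 - 1/15*e1235 + 1/3*e1245 - 59/12*e2345 + 62/15*e12345
step 3: -13/45*e12 - 329/150*e13 - 17/10*e14 - 4/45*e15 + 8/9*e23 - 8/45*e24 + 1/20*e25 + 7/9*e34 - 206/75*e35 - 94/375*e45
Answer: -8/45


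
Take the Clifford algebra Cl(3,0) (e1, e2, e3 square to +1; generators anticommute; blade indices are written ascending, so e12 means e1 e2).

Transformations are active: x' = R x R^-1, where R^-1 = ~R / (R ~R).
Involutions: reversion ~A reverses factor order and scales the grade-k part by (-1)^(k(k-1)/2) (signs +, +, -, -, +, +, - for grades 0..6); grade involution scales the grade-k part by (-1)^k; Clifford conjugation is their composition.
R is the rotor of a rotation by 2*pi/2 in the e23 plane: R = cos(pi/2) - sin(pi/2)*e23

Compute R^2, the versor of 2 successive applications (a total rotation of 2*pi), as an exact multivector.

The rotor phase is half the rotation angle and phases add under composition, so 2 steps in the e23 plane accumulate phase 2*(pi/2) = pi: R^2 = cos(pi) - sin(pi)*e23.
cos(pi) = -1 and sin(pi) = 0, so R^2 = -1. The total rotation 2*pi is 1 full turn, so every vector returns to itself, yet the rotor is -1, on the OTHER sheet of the double cover (an odd number of 2*pi turns).
Answer: -1


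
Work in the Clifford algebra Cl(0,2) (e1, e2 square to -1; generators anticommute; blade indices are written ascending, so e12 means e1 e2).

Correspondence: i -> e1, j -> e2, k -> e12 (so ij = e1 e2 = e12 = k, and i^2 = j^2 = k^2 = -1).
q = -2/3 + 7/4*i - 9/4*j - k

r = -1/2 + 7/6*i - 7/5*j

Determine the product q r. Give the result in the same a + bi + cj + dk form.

In blades: q = -2/3 + 7/4*e1 - 9/4*e2 - e12, r = -1/2 + 7/6*e1 - 7/5*e2.
Distribute q over r term by term (generator squares from the signature, products reordered to ascending indices): (-2/3)*r = 1/3 - 7/9*e1 + 14/15*e2; (7/4*e1)*r = -49/24 - 7/8*e1 - 49/20*e12; (-9/4*e2)*r = -63/20 + 9/8*e2 + 21/8*e12; (-e12)*r = -7/5*e1 - 7/6*e2 + 1/2*e12.
Sum: -583/120 - 1099/360*e1 + 107/120*e2 + 27/40*e12; translating back through the correspondence:
Answer: -583/120 - 1099/360*i + 107/120*j + 27/40*k
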